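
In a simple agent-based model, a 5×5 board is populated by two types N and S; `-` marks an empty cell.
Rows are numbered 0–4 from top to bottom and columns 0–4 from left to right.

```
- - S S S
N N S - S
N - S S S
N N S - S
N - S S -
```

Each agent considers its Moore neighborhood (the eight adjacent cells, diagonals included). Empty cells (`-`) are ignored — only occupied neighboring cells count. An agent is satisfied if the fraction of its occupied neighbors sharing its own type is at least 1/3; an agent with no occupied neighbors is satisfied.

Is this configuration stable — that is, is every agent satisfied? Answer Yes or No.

Yes

(0,2)S 2/3 satisfied
(0,3)S 4/4 satisfied
(0,4)S 2/2 satisfied
(1,0)N 2/2 satisfied
(1,1)N 2/5 satisfied
(1,2)S 4/5 satisfied
(1,4)S 4/4 satisfied
(2,0)N 4/4 satisfied
(2,2)S 3/5 satisfied
(2,3)S 6/6 satisfied
(2,4)S 3/3 satisfied
(3,0)N 3/3 satisfied
(3,1)N 3/6 satisfied
(3,2)S 4/5 satisfied
(3,4)S 3/3 satisfied
(4,0)N 2/2 satisfied
(4,2)S 2/3 satisfied
(4,3)S 3/3 satisfied
All meet the threshold, so the configuration is stable.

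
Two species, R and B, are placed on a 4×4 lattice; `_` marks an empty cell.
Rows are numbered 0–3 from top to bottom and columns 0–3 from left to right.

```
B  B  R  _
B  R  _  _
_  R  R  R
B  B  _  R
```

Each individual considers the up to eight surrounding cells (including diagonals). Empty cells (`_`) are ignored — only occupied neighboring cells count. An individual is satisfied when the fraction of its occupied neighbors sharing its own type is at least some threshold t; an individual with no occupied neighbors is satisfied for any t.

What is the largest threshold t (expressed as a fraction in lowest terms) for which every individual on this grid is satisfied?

1/3

(0,0)B 2/3
(0,1)B 2/4
(0,2)R 1/2
(1,0)B 2/4
(1,1)R 3/6
(2,1)R 2/5
(2,2)R 4/5
(2,3)R 2/2
(3,0)B 1/2
(3,1)B 1/3
(3,3)R 2/2
The smallest same-type fraction is 1/3 at (3,1), which reduces to 1/3. Any threshold above that leaves this individual unsatisfied.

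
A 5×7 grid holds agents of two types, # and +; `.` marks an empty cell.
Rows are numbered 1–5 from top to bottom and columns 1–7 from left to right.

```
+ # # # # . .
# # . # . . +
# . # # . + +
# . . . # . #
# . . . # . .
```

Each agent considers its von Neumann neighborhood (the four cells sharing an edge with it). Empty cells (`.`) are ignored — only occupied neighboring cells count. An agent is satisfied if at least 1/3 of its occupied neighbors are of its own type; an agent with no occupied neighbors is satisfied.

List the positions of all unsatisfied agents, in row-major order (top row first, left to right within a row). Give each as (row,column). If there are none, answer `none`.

(1,1), (4,7)

(1,1)+ 0/2 unhappy
(1,2)# 2/3 ok
(1,3)# 2/2 ok
(1,4)# 3/3 ok
(1,5)# 1/1 ok
(2,1)# 2/3 ok
(2,2)# 2/2 ok
(2,4)# 2/2 ok
(2,7)+ 1/1 ok
(3,1)# 2/2 ok
(3,3)# 1/1 ok
(3,4)# 2/2 ok
(3,6)+ 1/1 ok
(3,7)+ 2/3 ok
(4,1)# 2/2 ok
(4,5)# 1/1 ok
(4,7)# 0/1 unhappy
(5,1)# 1/1 ok
(5,5)# 1/1 ok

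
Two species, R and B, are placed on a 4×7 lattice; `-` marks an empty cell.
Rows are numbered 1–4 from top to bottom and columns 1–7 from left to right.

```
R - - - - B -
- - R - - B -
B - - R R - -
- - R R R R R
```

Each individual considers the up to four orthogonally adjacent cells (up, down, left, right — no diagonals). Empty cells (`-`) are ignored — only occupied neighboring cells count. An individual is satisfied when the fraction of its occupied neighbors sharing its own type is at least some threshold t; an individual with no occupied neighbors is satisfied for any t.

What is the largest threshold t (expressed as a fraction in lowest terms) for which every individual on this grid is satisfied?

1/1

Row 1: (1,1)R — no occupied neighbors · (1,6)B 1/1
Row 2: (2,3)R — no occupied neighbors · (2,6)B 1/1
Row 3: (3,1)B — no occupied neighbors · (3,4)R 2/2 · (3,5)R 2/2
Row 4: (4,3)R 1/1 · (4,4)R 3/3 · (4,5)R 3/3 · (4,6)R 2/2 · (4,7)R 1/1
The smallest same-type fraction is 1/1 at (1,6), which reduces to 1/1. Any threshold above that leaves this individual unsatisfied.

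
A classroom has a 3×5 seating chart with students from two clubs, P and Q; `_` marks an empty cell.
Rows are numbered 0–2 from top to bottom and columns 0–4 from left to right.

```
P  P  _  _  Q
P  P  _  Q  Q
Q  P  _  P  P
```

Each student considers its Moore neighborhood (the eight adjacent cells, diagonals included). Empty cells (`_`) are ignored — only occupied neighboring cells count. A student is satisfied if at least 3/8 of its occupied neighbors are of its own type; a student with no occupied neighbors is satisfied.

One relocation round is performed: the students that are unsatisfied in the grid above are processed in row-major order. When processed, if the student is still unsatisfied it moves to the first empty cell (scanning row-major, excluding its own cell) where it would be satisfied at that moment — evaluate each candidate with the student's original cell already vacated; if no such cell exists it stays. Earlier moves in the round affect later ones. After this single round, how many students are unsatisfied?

Initially unsatisfied (in order): (2,0), (2,3), (2,4).
  (2,0) → (0,3).
  (2,3) → (0,2).
  (2,4) → (1,2).
Resulting grid:
P P P Q Q
P P P Q Q
_ P _ _ _
All satisfied now.

0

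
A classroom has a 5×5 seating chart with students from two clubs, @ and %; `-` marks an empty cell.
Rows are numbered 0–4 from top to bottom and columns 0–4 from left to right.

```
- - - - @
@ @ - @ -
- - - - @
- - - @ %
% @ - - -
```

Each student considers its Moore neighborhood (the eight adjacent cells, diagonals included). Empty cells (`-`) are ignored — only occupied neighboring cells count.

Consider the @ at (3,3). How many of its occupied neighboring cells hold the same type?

1

Occupied neighbors of (3,3): (2,4)=@, (3,4)=%.
Same type (@): 1 of 2.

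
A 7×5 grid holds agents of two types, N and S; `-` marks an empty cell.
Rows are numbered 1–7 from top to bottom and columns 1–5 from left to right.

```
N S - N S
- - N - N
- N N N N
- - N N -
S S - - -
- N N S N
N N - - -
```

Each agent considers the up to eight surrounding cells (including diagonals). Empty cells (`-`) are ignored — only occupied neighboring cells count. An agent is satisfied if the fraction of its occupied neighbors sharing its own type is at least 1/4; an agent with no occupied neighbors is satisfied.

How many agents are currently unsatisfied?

5

Row 1: (1,1)N 0/1 unhappy · (1,2)S 0/2 unhappy · (1,4)N 2/3 ok · (1,5)S 0/2 unhappy
Row 2: (2,3)N 4/5 ok · (2,5)N 3/4 ok
Row 3: (3,2)N 3/3 ok · (3,3)N 5/5 ok · (3,4)N 6/6 ok · (3,5)N 3/3 ok
Row 4: (4,3)N 4/5 ok · (4,4)N 4/4 ok
Row 5: (5,1)S 1/2 ok · (5,2)S 1/4 ok
Row 6: (6,2)N 3/5 ok · (6,3)N 2/4 ok · (6,4)S 0/2 unhappy · (6,5)N 0/1 unhappy
Row 7: (7,1)N 2/2 ok · (7,2)N 3/3 ok
Unsatisfied: (1,1), (1,2), (1,5), (6,4), (6,5) — 5 in total.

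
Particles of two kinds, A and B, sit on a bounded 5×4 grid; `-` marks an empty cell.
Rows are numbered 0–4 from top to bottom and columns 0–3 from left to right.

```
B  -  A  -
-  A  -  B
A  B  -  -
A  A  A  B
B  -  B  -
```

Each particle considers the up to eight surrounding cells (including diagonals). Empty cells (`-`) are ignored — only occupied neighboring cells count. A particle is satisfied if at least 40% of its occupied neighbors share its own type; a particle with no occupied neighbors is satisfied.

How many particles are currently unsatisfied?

6

(0,0)B 0/1 unhappy
(0,2)A 1/2 ok
(1,1)A 2/4 ok
(1,3)B 0/1 unhappy
(2,0)A 3/4 ok
(2,1)B 0/5 unhappy
(3,0)A 2/4 ok
(3,1)A 3/6 ok
(3,2)A 1/4 unhappy
(3,3)B 1/2 ok
(4,0)B 0/2 unhappy
(4,2)B 1/3 unhappy
Unsatisfied: (0,0), (1,3), (2,1), (3,2), (4,0), (4,2) — 6 in total.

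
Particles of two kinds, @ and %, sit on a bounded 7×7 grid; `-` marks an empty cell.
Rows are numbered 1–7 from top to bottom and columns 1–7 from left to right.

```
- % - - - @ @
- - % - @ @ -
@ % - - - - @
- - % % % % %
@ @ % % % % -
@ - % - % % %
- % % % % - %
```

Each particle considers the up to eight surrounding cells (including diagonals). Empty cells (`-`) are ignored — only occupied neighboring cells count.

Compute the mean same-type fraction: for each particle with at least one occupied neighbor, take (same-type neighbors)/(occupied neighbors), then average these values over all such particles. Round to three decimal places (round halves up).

0.854

Row 1: (1,2)% 1/1 · (1,6)@ 3/3 · (1,7)@ 2/2
Row 2: (2,3)% 2/2 · (2,5)@ 2/2 · (2,6)@ 4/4
Row 3: (3,1)@ 0/1 · (3,2)% 2/3 · (3,7)@ 1/3
Row 4: (4,3)% 4/5 · (4,4)% 5/5 · (4,5)% 5/5 · (4,6)% 4/5 · (4,7)% 2/3
Row 5: (5,1)@ 2/2 · (5,2)@ 2/5 · (5,3)% 4/5 · (5,4)% 7/7 · (5,5)% 7/7 · (5,6)% 7/7
Row 6: (6,1)@ 2/3 · (6,3)% 5/6 · (6,5)% 6/6 · (6,6)% 6/6 · (6,7)% 3/3
Row 7: (7,2)% 2/3 · (7,3)% 3/3 · (7,4)% 4/4 · (7,5)% 3/3 · (7,7)% 2/2
Sum over 30 particles: 1/1 + 3/3 + 2/2 + 2/2 + 2/2 + 4/4 + 0/1 + 2/3 + 1/3 + 4/5 + 5/5 + 5/5 + 4/5 + 2/3 + 2/2 + 2/5 + 4/5 + 7/7 + 7/7 + 7/7 + 2/3 + 5/6 + 6/6 + 6/6 + 3/3 + 2/3 + 3/3 + 4/4 + 3/3 + 2/2 = 769/30; mean = 769/30 ÷ 30 = 769/900 = 0.854444… → 0.854.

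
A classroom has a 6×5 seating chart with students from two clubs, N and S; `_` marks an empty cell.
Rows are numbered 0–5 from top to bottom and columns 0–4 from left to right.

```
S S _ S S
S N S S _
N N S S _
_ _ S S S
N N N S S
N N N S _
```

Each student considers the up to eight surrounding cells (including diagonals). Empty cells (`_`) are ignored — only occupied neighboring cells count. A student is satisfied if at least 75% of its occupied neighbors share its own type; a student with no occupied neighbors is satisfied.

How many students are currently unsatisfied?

12

Row 0: (0,0)S 2/3 ✗ · (0,1)S 3/4 ✓ · (0,3)S 3/3 ✓ · (0,4)S 2/2 ✓
Row 1: (1,0)S 2/5 ✗ · (1,1)N 2/7 ✗ · (1,2)S 5/7 ✗ · (1,3)S 5/5 ✓
Row 2: (2,0)N 2/3 ✗ · (2,1)N 2/6 ✗ · (2,2)S 5/7 ✗ · (2,3)S 6/6 ✓
Row 3: (3,2)S 4/7 ✗ · (3,3)S 6/7 ✓ · (3,4)S 4/4 ✓
Row 4: (4,0)N 3/3 ✓ · (4,1)N 5/6 ✓ · (4,2)N 3/7 ✗ · (4,3)S 5/7 ✗ · (4,4)S 4/4 ✓
Row 5: (5,0)N 3/3 ✓ · (5,1)N 5/5 ✓ · (5,2)N 3/5 ✗ · (5,3)S 2/4 ✗
Unsatisfied: (0,0), (1,0), (1,1), (1,2), (2,0), (2,1), (2,2), (3,2), (4,2), (4,3), (5,2), (5,3) — 12 in total.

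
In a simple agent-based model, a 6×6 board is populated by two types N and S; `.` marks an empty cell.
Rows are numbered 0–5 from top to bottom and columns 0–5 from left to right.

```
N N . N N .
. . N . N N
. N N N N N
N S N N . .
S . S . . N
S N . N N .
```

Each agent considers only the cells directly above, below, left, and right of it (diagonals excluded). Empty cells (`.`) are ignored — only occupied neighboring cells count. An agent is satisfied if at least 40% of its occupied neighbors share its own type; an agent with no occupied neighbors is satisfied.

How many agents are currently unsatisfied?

4

Row 0: (0,0)N 1/1 ok · (0,1)N 1/1 ok · (0,3)N 1/1 ok · (0,4)N 2/2 ok
Row 1: (1,2)N 1/1 ok · (1,4)N 3/3 ok · (1,5)N 2/2 ok
Row 2: (2,1)N 1/2 ok · (2,2)N 4/4 ok · (2,3)N 3/3 ok · (2,4)N 3/3 ok · (2,5)N 2/2 ok
Row 3: (3,0)N 0/2 unhappy · (3,1)S 0/3 unhappy · (3,2)N 2/4 ok · (3,3)N 2/2 ok
Row 4: (4,0)S 1/2 ok · (4,2)S 0/1 unhappy · (4,5)N 0/0 ok
Row 5: (5,0)S 1/2 ok · (5,1)N 0/1 unhappy · (5,3)N 1/1 ok · (5,4)N 1/1 ok
Unsatisfied: (3,0), (3,1), (4,2), (5,1) — 4 in total.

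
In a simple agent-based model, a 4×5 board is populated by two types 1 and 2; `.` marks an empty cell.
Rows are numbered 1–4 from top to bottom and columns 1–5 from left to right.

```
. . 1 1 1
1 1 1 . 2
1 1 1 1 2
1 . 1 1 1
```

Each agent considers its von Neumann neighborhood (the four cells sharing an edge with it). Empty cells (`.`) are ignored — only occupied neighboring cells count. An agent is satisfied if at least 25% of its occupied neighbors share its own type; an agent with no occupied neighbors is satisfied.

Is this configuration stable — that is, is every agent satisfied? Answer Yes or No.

Yes

(1,3)1 2/2 ✓
(1,4)1 2/2 ✓
(1,5)1 1/2 ✓
(2,1)1 2/2 ✓
(2,2)1 3/3 ✓
(2,3)1 3/3 ✓
(2,5)2 1/2 ✓
(3,1)1 3/3 ✓
(3,2)1 3/3 ✓
(3,3)1 4/4 ✓
(3,4)1 2/3 ✓
(3,5)2 1/3 ✓
(4,1)1 1/1 ✓
(4,3)1 2/2 ✓
(4,4)1 3/3 ✓
(4,5)1 1/2 ✓
All meet the threshold, so the configuration is stable.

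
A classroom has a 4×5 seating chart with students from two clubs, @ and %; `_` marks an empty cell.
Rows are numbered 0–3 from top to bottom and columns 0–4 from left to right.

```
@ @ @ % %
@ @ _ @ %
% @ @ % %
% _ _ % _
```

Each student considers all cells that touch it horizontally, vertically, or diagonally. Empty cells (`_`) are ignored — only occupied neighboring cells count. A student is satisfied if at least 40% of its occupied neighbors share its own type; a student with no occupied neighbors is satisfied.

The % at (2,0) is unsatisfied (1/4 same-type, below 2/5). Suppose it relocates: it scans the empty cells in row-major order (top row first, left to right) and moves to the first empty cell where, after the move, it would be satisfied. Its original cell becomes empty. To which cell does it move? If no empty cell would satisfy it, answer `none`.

(3,2)

Vacating (2,0). Empty cells in order:
  (1,2): 2/8 same-type → still unsatisfied.
  (3,1): 1/3 same-type → still unsatisfied.
  (3,2): 2/4 same-type → satisfied — stop here.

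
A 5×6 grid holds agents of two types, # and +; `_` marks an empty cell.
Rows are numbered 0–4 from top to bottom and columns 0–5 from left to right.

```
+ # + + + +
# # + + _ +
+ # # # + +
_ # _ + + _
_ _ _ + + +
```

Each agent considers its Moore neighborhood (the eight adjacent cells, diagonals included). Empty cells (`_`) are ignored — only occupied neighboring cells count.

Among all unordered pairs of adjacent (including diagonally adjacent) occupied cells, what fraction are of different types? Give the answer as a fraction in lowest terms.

Scan each occupied cell's neighbors to the right and below (and the two forward diagonals) so each pair is counted once.
From row 0: 6 unlike of 18 pairs (running 6/18).
From row 1: 8 unlike of 16 pairs (running 14/34).
From row 2: 6 unlike of 14 pairs (running 20/48).
From row 3: 0 unlike of 6 pairs (running 20/54).
From row 4: 0 unlike of 2 pairs (running 20/56).
Total adjacent occupied pairs: 56; unlike-type pairs: 20.
20/56 reduces to 5/14.

5/14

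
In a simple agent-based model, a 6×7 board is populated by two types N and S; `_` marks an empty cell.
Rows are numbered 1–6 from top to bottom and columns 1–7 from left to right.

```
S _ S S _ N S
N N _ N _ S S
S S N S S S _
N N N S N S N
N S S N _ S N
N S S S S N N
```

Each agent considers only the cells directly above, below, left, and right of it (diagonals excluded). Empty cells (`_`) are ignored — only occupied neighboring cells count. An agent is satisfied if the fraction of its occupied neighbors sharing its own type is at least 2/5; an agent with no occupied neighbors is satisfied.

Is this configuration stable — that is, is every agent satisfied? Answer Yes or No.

No

(1,1)S 0/1 unhappy
(1,3)S 1/1 ok
(1,4)S 1/2 ok
(1,6)N 0/2 unhappy
(1,7)S 1/2 ok
(2,1)N 1/3 unhappy
(2,2)N 1/2 ok
(2,4)N 0/2 unhappy
(2,6)S 2/3 ok
(2,7)S 2/2 ok
(3,1)S 1/3 unhappy
(3,2)S 1/4 unhappy
(3,3)N 1/3 unhappy
(3,4)S 2/4 ok
(3,5)S 2/3 ok
(3,6)S 3/3 ok
(4,1)N 2/3 ok
(4,2)N 2/4 ok
(4,3)N 2/4 ok
(4,4)S 1/4 unhappy
(4,5)N 0/3 unhappy
(4,6)S 2/4 ok
(4,7)N 1/2 ok
(5,1)N 2/3 ok
(5,2)S 2/4 ok
(5,3)S 2/4 ok
(5,4)N 0/3 unhappy
(5,6)S 1/3 unhappy
(5,7)N 2/3 ok
(6,1)N 1/2 ok
(6,2)S 2/3 ok
(6,3)S 3/3 ok
(6,4)S 2/3 ok
(6,5)S 1/2 ok
(6,6)N 1/3 unhappy
(6,7)N 2/2 ok
For instance (1,1) has only 0/1 same-type neighbors, below 2/5.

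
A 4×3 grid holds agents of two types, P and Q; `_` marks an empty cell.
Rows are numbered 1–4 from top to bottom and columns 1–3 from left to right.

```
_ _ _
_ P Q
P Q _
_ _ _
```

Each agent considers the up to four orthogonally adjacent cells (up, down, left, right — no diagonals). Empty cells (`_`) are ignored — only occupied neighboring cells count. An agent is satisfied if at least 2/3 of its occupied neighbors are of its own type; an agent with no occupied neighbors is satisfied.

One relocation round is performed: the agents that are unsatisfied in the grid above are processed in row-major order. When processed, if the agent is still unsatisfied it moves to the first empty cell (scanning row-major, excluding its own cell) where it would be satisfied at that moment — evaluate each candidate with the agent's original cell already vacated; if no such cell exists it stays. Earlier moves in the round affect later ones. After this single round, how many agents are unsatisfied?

Initially unsatisfied (in order): (2,2), (2,3), (3,1), (3,2).
  (2,2) → (1,1).
  (2,3): now satisfied by earlier moves; stays.
  (3,1) → (1,2).
  (3,2): now satisfied by earlier moves; stays.
Resulting grid:
P P _
_ _ Q
_ Q _
_ _ _
All satisfied now.

0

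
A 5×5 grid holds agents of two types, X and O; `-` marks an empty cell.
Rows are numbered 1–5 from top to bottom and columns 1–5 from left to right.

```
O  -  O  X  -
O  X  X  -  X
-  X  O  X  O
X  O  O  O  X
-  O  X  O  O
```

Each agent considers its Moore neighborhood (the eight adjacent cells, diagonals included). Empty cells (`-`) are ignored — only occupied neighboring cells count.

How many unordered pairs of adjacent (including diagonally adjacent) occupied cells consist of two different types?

Scan each occupied cell's neighbors to the right and below (and the two forward diagonals) so each pair is counted once.
Row 1: O(1,1)–O(2,1)= O(1,1)–X(2,2)≠ O(1,3)–X(1,4)≠ O(1,3)–X(2,3)≠ O(1,3)–X(2,2)≠ X(1,4)–X(2,5)= X(1,4)–X(2,3)=  → 4/7 unlike.
Row 2: O(2,1)–X(2,2)≠ O(2,1)–X(3,2)≠ X(2,2)–X(2,3)= X(2,2)–X(3,2)= X(2,2)–O(3,3)≠ X(2,3)–O(3,3)≠ X(2,3)–X(3,4)= X(2,3)–X(3,2)= X(2,5)–O(3,5)≠ X(2,5)–X(3,4)=  → 5/10 unlike.
Row 3: X(3,2)–O(3,3)≠ X(3,2)–O(4,2)≠ X(3,2)–O(4,3)≠ X(3,2)–X(4,1)= O(3,3)–X(3,4)≠ O(3,3)–O(4,3)= O(3,3)–O(4,4)= O(3,3)–O(4,2)= X(3,4)–O(3,5)≠ X(3,4)–O(4,4)≠ X(3,4)–X(4,5)= X(3,4)–O(4,3)≠ O(3,5)–X(4,5)≠ O(3,5)–O(4,4)=  → 8/14 unlike.
Row 4: X(4,1)–O(4,2)≠ X(4,1)–O(5,2)≠ O(4,2)–O(4,3)= O(4,2)–O(5,2)= O(4,2)–X(5,3)≠ O(4,3)–O(4,4)= O(4,3)–X(5,3)≠ O(4,3)–O(5,4)= O(4,3)–O(5,2)= O(4,4)–X(4,5)≠ O(4,4)–O(5,4)= O(4,4)–O(5,5)= O(4,4)–X(5,3)≠ X(4,5)–O(5,5)≠ X(4,5)–O(5,4)≠  → 8/15 unlike.
Row 5: O(5,2)–X(5,3)≠ X(5,3)–O(5,4)≠ O(5,4)–O(5,5)=  → 2/3 unlike.
Total adjacent occupied pairs: 49; unlike-type pairs: 27.

27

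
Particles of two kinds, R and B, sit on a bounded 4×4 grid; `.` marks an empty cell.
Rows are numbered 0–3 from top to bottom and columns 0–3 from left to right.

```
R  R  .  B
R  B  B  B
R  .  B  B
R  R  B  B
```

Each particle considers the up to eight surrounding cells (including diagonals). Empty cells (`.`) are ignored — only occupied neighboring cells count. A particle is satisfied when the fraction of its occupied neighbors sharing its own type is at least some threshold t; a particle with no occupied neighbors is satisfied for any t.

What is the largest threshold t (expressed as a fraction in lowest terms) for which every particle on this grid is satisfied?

1/3

(0,0)R 2/3
(0,1)R 2/4
(0,3)B 2/2
(1,0)R 3/4
(1,1)B 2/6
(1,2)B 5/6
(1,3)B 4/4
(2,0)R 3/4
(2,2)B 6/7
(2,3)B 5/5
(3,0)R 2/2
(3,1)R 2/4
(3,2)B 3/4
(3,3)B 3/3
The smallest same-type fraction is 2/6 at (1,1), which reduces to 1/3. Any threshold above that leaves this particle unsatisfied.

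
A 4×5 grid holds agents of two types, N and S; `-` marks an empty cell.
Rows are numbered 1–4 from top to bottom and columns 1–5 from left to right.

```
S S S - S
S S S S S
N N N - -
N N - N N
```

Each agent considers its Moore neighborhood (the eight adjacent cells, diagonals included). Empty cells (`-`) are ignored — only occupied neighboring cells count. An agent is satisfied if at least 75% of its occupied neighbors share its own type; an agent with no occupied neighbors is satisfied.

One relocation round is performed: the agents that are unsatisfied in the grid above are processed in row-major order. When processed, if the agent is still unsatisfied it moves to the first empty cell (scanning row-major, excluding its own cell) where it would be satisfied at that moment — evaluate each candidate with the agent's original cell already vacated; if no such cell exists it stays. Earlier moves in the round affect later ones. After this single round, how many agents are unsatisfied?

3

Initially unsatisfied (in order): (2,1), (2,2), (2,3), (3,1), (3,2), (3,3).
  (2,1) → (1,4).
  (2,2): no empty cell satisfies it; stays.
  (2,3): no empty cell satisfies it; stays.
  (3,1): now satisfied by earlier moves; stays.
  (3,2) → (4,3).
  (3,3): no empty cell satisfies it; stays.
Resulting grid:
S S S S S
- S S S S
N - N - -
N N N N N
Unsatisfied now: (2,2), (3,1), (3,3).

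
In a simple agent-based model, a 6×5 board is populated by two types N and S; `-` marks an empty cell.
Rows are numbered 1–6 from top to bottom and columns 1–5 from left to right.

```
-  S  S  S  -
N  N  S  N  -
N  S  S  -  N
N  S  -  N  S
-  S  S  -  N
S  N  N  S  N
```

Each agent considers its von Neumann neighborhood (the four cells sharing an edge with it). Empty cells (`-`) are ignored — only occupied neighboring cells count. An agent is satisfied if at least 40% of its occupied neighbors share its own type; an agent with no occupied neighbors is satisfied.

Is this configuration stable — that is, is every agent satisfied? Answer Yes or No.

(1,2)S 1/2 ✓
(1,3)S 3/3 ✓
(1,4)S 1/2 ✓
(2,1)N 2/2 ✓
(2,2)N 1/4 ✗
(2,3)S 2/4 ✓
(2,4)N 0/2 ✗
(3,1)N 2/3 ✓
(3,2)S 2/4 ✓
(3,3)S 2/2 ✓
(3,5)N 0/1 ✗
(4,1)N 1/2 ✓
(4,2)S 2/3 ✓
(4,4)N 0/1 ✗
(4,5)S 0/3 ✗
(5,2)S 2/3 ✓
(5,3)S 1/2 ✓
(5,5)N 1/2 ✓
(6,1)S 0/1 ✗
(6,2)N 1/3 ✗
(6,3)N 1/3 ✗
(6,4)S 0/2 ✗
(6,5)N 1/2 ✓
For instance (2,2) has only 1/4 same-type neighbors, below 2/5.

No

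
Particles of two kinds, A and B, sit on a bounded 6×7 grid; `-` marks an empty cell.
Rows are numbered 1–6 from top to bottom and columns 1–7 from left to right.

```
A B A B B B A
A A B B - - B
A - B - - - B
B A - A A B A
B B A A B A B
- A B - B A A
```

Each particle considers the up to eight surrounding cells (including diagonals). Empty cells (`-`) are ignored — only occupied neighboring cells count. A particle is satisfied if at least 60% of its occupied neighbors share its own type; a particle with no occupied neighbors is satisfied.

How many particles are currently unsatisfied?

19

(1,1)A 2/3 satisfied
(1,2)B 1/5 not
(1,3)A 1/5 not
(1,4)B 3/4 satisfied
(1,5)B 3/3 satisfied
(1,6)B 2/3 satisfied
(1,7)A 0/2 not
(2,1)A 3/4 satisfied
(2,2)A 4/7 not
(2,3)B 4/6 satisfied
(2,4)B 4/5 satisfied
(2,7)B 2/3 satisfied
(3,1)A 3/4 satisfied
(3,3)B 2/5 not
(3,7)B 2/3 satisfied
(4,1)B 2/4 not
(4,2)A 2/6 not
(4,4)A 3/5 satisfied
(4,5)A 3/5 satisfied
(4,6)B 3/6 not
(4,7)A 1/4 not
(5,1)B 2/4 not
(5,2)B 3/6 not
(5,3)A 4/6 satisfied
(5,4)A 3/6 not
(5,5)B 2/7 not
(5,6)A 4/8 not
(5,7)B 1/5 not
(6,2)A 1/4 not
(6,3)B 1/4 not
(6,5)B 1/4 not
(6,6)A 2/5 not
(6,7)A 2/3 satisfied
Unsatisfied: (1,2), (1,3), (1,7), (2,2), (3,3), (4,1), (4,2), (4,6), (4,7), (5,1), (5,2), (5,4), (5,5), (5,6), (5,7), (6,2), (6,3), (6,5), (6,6) — 19 in total.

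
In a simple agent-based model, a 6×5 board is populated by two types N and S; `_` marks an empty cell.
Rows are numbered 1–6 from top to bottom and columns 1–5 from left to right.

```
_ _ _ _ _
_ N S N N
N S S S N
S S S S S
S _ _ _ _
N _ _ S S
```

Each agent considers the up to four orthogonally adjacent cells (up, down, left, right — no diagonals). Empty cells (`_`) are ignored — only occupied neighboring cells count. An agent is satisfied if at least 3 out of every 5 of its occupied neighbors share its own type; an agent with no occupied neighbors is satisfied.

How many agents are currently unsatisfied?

Row 2: (2,2)N 0/2 ✗ · (2,3)S 1/3 ✗ · (2,4)N 1/3 ✗ · (2,5)N 2/2 ✓
Row 3: (3,1)N 0/2 ✗ · (3,2)S 2/4 ✗ · (3,3)S 4/4 ✓ · (3,4)S 2/4 ✗ · (3,5)N 1/3 ✗
Row 4: (4,1)S 2/3 ✓ · (4,2)S 3/3 ✓ · (4,3)S 3/3 ✓ · (4,4)S 3/3 ✓ · (4,5)S 1/2 ✗
Row 5: (5,1)S 1/2 ✗
Row 6: (6,1)N 0/1 ✗ · (6,4)S 1/1 ✓ · (6,5)S 1/1 ✓
Unsatisfied: (2,2), (2,3), (2,4), (3,1), (3,2), (3,4), (3,5), (4,5), (5,1), (6,1) — 10 in total.

10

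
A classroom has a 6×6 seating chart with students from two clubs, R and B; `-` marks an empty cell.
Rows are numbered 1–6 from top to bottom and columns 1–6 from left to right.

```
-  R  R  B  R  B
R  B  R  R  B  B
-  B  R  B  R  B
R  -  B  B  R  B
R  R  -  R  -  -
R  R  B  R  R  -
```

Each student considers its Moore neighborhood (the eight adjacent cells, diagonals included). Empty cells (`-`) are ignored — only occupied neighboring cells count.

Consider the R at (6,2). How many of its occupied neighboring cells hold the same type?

Occupied neighbors of (6,2): (5,1)=R, (5,2)=R, (6,1)=R, (6,3)=B.
Same type (R): 3 of 4.

3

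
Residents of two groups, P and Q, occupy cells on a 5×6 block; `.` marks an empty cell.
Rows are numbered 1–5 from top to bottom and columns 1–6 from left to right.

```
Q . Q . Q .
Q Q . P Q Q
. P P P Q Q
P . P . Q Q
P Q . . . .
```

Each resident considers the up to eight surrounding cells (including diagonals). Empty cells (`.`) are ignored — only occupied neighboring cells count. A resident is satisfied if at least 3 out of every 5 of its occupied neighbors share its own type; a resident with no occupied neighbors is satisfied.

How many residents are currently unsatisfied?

(1,1)Q 2/2 ✓
(1,3)Q 1/2 ✗
(1,5)Q 2/3 ✓
(2,1)Q 2/3 ✓
(2,2)Q 3/5 ✓
(2,4)P 2/6 ✗
(2,5)Q 4/6 ✓
(2,6)Q 4/4 ✓
(3,2)P 3/5 ✓
(3,3)P 4/5 ✓
(3,4)P 3/6 ✗
(3,5)Q 5/7 ✓
(3,6)Q 5/5 ✓
(4,1)P 2/3 ✓
(4,3)P 3/4 ✓
(4,5)Q 3/4 ✓
(4,6)Q 3/3 ✓
(5,1)P 1/2 ✗
(5,2)Q 0/3 ✗
Unsatisfied: (1,3), (2,4), (3,4), (5,1), (5,2) — 5 in total.

5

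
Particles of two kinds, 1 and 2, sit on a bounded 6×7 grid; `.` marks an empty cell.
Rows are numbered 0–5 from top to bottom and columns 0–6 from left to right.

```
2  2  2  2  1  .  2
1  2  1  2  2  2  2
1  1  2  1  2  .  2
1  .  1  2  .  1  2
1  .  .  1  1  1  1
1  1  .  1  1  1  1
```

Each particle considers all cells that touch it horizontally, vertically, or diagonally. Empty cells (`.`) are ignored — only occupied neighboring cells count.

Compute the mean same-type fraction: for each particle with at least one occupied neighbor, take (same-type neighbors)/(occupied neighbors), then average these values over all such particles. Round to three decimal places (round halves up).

0.701

(0,0)2 2/3
(0,1)2 3/5
(0,2)2 4/5
(0,3)2 3/5
(0,4)1 0/4
(0,6)2 2/2
(1,0)1 2/5
(1,1)2 4/8
(1,2)1 2/8
(1,3)2 5/8
(1,4)2 4/6
(1,5)2 5/6
(1,6)2 3/3
(2,0)1 3/4
(2,1)1 5/7
(2,2)2 3/7
(2,3)1 2/7
(2,4)2 4/6
(2,6)2 3/4
(3,0)1 3/3
(3,2)1 3/5
(3,3)2 2/6
(3,5)1 3/6
(3,6)2 1/4
(4,0)1 3/3
(4,3)1 4/5
(4,4)1 6/7
(4,5)1 6/7
(4,6)1 4/5
(5,0)1 2/2
(5,1)1 2/2
(5,3)1 3/3
(5,4)1 5/5
(5,5)1 5/5
(5,6)1 3/3
Sum over 35 particles: 2/3 + 3/5 + 4/5 + 3/5 + 0/4 + 2/2 + 2/5 + 4/8 + 2/8 + 5/8 + 4/6 + 5/6 + 3/3 + 3/4 + 5/7 + 3/7 + 2/7 + 4/6 + 3/4 + 3/3 + 3/5 + 2/6 + 3/6 + 1/4 + 3/3 + 4/5 + 6/7 + 6/7 + 4/5 + 2/2 + 2/2 + 3/3 + 5/5 + 5/5 + 3/3 = 20609/840; mean = 20609/840 ÷ 35 = 20609/29400 = 0.700986… → 0.701.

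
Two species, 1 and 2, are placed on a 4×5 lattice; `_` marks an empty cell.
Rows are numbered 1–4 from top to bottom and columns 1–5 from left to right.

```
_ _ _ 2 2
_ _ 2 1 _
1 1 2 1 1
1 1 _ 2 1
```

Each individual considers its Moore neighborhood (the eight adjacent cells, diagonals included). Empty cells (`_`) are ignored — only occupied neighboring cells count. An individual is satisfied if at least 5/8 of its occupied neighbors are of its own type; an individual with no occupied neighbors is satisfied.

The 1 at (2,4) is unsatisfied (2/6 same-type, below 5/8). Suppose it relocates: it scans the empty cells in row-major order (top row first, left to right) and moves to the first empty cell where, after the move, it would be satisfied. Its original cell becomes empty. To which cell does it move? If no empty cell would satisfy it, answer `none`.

(1,1)

Vacating (2,4). Empty cells in order:
  (1,1): 0/0 same-type → satisfied — stop here.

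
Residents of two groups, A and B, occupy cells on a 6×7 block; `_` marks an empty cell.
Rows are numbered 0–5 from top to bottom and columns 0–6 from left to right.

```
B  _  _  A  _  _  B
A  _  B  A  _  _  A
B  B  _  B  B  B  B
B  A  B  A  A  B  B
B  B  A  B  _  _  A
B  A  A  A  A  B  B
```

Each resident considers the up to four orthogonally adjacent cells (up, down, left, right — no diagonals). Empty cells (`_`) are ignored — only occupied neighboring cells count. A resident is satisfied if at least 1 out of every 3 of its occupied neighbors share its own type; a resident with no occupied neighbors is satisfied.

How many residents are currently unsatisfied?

(0,0)B 0/1 ✗
(0,3)A 1/1 ✓
(0,6)B 0/1 ✗
(1,0)A 0/2 ✗
(1,2)B 0/1 ✗
(1,3)A 1/3 ✓
(1,6)A 0/2 ✗
(2,0)B 2/3 ✓
(2,1)B 1/2 ✓
(2,3)B 1/3 ✓
(2,4)B 2/3 ✓
(2,5)B 3/3 ✓
(2,6)B 2/3 ✓
(3,0)B 2/3 ✓
(3,1)A 0/4 ✗
(3,2)B 0/3 ✗
(3,3)A 1/4 ✗
(3,4)A 1/3 ✓
(3,5)B 2/3 ✓
(3,6)B 2/3 ✓
(4,0)B 3/3 ✓
(4,1)B 1/4 ✗
(4,2)A 1/4 ✗
(4,3)B 0/3 ✗
(4,6)A 0/2 ✗
(5,0)B 1/2 ✓
(5,1)A 1/3 ✓
(5,2)A 3/3 ✓
(5,3)A 2/3 ✓
(5,4)A 1/2 ✓
(5,5)B 1/2 ✓
(5,6)B 1/2 ✓
Unsatisfied: (0,0), (0,6), (1,0), (1,2), (1,6), (3,1), (3,2), (3,3), (4,1), (4,2), (4,3), (4,6) — 12 in total.

12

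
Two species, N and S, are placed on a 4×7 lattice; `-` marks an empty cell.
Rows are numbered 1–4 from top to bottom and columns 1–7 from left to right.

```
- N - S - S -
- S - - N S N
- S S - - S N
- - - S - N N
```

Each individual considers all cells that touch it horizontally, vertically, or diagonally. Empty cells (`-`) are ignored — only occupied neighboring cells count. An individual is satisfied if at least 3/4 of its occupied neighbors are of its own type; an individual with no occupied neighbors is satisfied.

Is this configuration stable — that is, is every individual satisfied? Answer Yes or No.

No

Row 1: (1,2)N 0/1 unhappy · (1,4)S 0/1 unhappy · (1,6)S 1/3 unhappy
Row 2: (2,2)S 2/3 unhappy · (2,5)N 0/4 unhappy · (2,6)S 2/5 unhappy · (2,7)N 1/4 unhappy
Row 3: (3,2)S 2/2 ok · (3,3)S 3/3 ok · (3,6)S 1/6 unhappy · (3,7)N 3/5 unhappy
Row 4: (4,4)S 1/1 ok · (4,6)N 2/3 unhappy · (4,7)N 2/3 unhappy
For instance (1,2) has only 0/1 same-type neighbors, below 3/4.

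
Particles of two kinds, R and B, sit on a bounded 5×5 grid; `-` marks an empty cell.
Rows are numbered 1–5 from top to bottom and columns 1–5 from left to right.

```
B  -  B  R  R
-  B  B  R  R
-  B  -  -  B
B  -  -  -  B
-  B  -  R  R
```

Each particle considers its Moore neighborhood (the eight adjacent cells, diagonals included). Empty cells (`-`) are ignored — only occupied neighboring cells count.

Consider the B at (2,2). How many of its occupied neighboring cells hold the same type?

4

Occupied neighbors of (2,2): (1,1)=B, (1,3)=B, (2,3)=B, (3,2)=B.
Same type (B): 4 of 4.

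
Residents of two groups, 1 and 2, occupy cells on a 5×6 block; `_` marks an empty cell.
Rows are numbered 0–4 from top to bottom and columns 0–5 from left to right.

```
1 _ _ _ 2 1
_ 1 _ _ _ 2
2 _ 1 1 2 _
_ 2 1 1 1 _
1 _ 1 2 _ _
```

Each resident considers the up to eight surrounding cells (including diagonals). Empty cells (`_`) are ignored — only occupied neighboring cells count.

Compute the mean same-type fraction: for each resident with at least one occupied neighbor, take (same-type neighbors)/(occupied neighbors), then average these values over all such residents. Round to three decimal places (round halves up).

0.485

(0,0)1 1/1
(0,4)2 1/2
(0,5)1 0/2
(1,1)1 2/3
(1,5)2 2/3
(2,0)2 1/2
(2,2)1 4/5
(2,3)1 4/5
(2,4)2 1/4
(3,1)2 1/5
(3,2)1 4/6
(3,3)1 5/7
(3,4)1 2/4
(4,0)1 0/1
(4,2)1 2/4
(4,3)2 0/4
Sum over 16 residents: 1/1 + 1/2 + 0/2 + 2/3 + 2/3 + 1/2 + 4/5 + 4/5 + 1/4 + 1/5 + 4/6 + 5/7 + 2/4 + 0/1 + 2/4 + 0/4 = 1087/140; mean = 1087/140 ÷ 16 = 1087/2240 = 0.485267… → 0.485.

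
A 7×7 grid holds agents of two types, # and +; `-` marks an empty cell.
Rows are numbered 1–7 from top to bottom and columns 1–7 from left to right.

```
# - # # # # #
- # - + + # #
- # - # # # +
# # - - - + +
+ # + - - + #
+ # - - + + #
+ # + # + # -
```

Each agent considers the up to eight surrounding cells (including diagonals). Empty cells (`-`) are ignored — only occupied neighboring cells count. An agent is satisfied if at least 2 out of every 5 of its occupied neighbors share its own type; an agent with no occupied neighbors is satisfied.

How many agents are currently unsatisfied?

(1,1)# 1/1 ✓
(1,3)# 2/3 ✓
(1,4)# 2/4 ✓
(1,5)# 3/5 ✓
(1,6)# 4/5 ✓
(1,7)# 3/3 ✓
(2,2)# 3/3 ✓
(2,4)+ 1/6 ✗
(2,5)+ 1/8 ✗
(2,6)# 6/8 ✓
(2,7)# 4/5 ✓
(3,2)# 3/3 ✓
(3,4)# 1/3 ✗
(3,5)# 3/6 ✓
(3,6)# 3/7 ✓
(3,7)+ 2/5 ✓
(4,1)# 3/4 ✓
(4,2)# 3/5 ✓
(4,6)+ 3/6 ✓
(4,7)+ 3/5 ✓
(5,1)+ 1/5 ✗
(5,2)# 3/6 ✓
(5,3)+ 0/3 ✗
(5,6)+ 4/6 ✓
(5,7)# 1/5 ✗
(6,1)+ 2/5 ✓
(6,2)# 2/7 ✗
(6,5)+ 3/5 ✓
(6,6)+ 3/6 ✓
(6,7)# 2/4 ✓
(7,1)+ 1/3 ✗
(7,2)# 1/4 ✗
(7,3)+ 0/3 ✗
(7,4)# 0/3 ✗
(7,5)+ 2/4 ✓
(7,6)# 1/4 ✗
Unsatisfied: (2,4), (2,5), (3,4), (5,1), (5,3), (5,7), (6,2), (7,1), (7,2), (7,3), (7,4), (7,6) — 12 in total.

12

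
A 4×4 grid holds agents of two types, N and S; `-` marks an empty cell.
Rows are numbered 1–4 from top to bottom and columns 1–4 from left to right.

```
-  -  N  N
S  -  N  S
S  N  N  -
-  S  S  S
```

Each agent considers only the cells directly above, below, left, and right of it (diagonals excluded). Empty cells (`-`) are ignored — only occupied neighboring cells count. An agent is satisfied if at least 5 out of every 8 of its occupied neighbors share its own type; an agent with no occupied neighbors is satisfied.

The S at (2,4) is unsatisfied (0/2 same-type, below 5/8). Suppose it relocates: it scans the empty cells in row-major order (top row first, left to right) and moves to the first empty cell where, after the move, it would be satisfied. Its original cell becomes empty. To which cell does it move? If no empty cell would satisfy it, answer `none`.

(1,1)

Vacating (2,4). Empty cells in order:
  (1,1): 1/1 same-type → satisfied — stop here.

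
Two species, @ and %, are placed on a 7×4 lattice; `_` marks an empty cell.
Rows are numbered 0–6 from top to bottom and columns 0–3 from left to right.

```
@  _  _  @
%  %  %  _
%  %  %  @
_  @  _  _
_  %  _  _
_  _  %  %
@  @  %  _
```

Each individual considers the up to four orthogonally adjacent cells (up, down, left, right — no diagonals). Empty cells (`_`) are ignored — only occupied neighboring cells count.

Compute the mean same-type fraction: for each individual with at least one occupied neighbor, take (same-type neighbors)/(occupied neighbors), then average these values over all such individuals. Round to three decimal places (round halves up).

(0,0)@ 0/1
(0,3)@ — no occupied neighbors
(1,0)% 2/3
(1,1)% 3/3
(1,2)% 2/2
(2,0)% 2/2
(2,1)% 3/4
(2,2)% 2/3
(2,3)@ 0/1
(3,1)@ 0/2
(4,1)% 0/1
(5,2)% 2/2
(5,3)% 1/1
(6,0)@ 1/1
(6,1)@ 1/2
(6,2)% 1/2
Sum over 15 individuals: 0/1 + 2/3 + 3/3 + 2/2 + 2/2 + 3/4 + 2/3 + 0/1 + 0/2 + 0/1 + 2/2 + 1/1 + 1/1 + 1/2 + 1/2 = 109/12; mean = 109/12 ÷ 15 = 109/180 = 0.605555… → 0.606.

0.606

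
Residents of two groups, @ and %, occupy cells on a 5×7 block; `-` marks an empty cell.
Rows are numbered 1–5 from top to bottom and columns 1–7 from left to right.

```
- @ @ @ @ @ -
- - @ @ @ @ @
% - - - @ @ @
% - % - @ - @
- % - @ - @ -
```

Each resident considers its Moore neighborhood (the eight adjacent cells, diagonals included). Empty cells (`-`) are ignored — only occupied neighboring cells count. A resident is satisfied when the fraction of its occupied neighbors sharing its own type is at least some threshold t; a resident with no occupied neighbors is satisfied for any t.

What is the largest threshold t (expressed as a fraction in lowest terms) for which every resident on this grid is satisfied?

1/2

Row 1: (1,2)@ 2/2 · (1,3)@ 4/4 · (1,4)@ 5/5 · (1,5)@ 5/5 · (1,6)@ 4/4
Row 2: (2,3)@ 4/4 · (2,4)@ 6/6 · (2,5)@ 7/7 · (2,6)@ 7/7 · (2,7)@ 4/4
Row 3: (3,1)% 1/1 · (3,5)@ 5/5 · (3,6)@ 7/7 · (3,7)@ 4/4
Row 4: (4,1)% 2/2 · (4,3)% 1/2 · (4,5)@ 4/4 · (4,7)@ 3/3
Row 5: (5,2)% 2/2 · (5,4)@ 1/2 · (5,6)@ 2/2
The smallest same-type fraction is 1/2 at (4,3), which reduces to 1/2. Any threshold above that leaves this resident unsatisfied.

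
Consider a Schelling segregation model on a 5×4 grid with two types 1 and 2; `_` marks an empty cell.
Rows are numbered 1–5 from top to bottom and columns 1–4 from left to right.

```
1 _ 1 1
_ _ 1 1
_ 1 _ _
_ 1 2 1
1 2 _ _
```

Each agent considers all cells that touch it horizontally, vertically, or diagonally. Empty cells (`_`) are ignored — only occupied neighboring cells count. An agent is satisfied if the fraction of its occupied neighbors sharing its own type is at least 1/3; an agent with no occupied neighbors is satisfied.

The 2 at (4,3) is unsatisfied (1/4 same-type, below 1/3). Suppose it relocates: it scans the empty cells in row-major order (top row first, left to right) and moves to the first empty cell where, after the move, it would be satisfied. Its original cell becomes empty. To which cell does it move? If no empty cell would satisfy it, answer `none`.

(5,3)

Vacating (4,3). Empty cells in order:
  (1,2): 0/3 same-type → still unsatisfied.
  (2,1): 0/2 same-type → still unsatisfied.
  (2,2): 0/4 same-type → still unsatisfied.
  (3,1): 0/2 same-type → still unsatisfied.
  (3,3): 0/5 same-type → still unsatisfied.
  (3,4): 0/3 same-type → still unsatisfied.
  (4,1): 1/4 same-type → still unsatisfied.
  (5,3): 1/3 same-type → satisfied — stop here.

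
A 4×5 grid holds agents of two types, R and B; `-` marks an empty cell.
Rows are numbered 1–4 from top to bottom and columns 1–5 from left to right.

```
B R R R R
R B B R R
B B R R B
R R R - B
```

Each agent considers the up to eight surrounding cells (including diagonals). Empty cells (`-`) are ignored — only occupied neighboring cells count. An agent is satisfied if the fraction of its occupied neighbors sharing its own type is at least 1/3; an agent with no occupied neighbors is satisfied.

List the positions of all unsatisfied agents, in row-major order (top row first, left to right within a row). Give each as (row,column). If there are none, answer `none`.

(2,1), (2,3), (3,5)

Row 1: (1,1)B 1/3 ok · (1,2)R 2/5 ok · (1,3)R 3/5 ok · (1,4)R 4/5 ok · (1,5)R 3/3 ok
Row 2: (2,1)R 1/5 unhappy · (2,2)B 4/8 ok · (2,3)B 2/8 unhappy · (2,4)R 6/8 ok · (2,5)R 4/5 ok
Row 3: (3,1)B 2/5 ok · (3,2)B 3/8 ok · (3,3)R 4/7 ok · (3,4)R 4/7 ok · (3,5)B 1/4 unhappy
Row 4: (4,1)R 1/3 ok · (4,2)R 3/5 ok · (4,3)R 3/4 ok · (4,5)B 1/2 ok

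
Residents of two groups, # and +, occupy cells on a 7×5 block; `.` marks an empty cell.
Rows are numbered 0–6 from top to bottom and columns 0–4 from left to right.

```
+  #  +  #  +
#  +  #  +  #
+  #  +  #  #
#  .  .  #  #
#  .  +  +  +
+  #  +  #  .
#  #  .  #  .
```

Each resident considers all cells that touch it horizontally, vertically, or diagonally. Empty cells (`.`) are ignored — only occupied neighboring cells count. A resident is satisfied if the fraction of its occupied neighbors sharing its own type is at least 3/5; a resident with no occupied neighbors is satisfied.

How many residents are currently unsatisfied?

22

Row 0: (0,0)+ 1/3 ✗ · (0,1)# 2/5 ✗ · (0,2)+ 2/5 ✗ · (0,3)# 2/5 ✗ · (0,4)+ 1/3 ✗
Row 1: (1,0)# 2/5 ✗ · (1,1)+ 4/8 ✗ · (1,2)# 4/8 ✗ · (1,3)+ 3/8 ✗ · (1,4)# 3/5 ✓
Row 2: (2,0)+ 1/4 ✗ · (2,1)# 3/6 ✗ · (2,2)+ 2/6 ✗ · (2,3)# 5/7 ✓ · (2,4)# 4/5 ✓
Row 3: (3,0)# 2/3 ✓ · (3,3)# 3/7 ✗ · (3,4)# 3/5 ✓
Row 4: (4,0)# 2/3 ✓ · (4,2)+ 2/5 ✗ · (4,3)+ 3/6 ✗ · (4,4)+ 1/4 ✗
Row 5: (5,0)+ 0/4 ✗ · (5,1)# 3/6 ✗ · (5,2)+ 2/6 ✗ · (5,3)# 1/5 ✗
Row 6: (6,0)# 2/3 ✓ · (6,1)# 2/4 ✗ · (6,3)# 1/2 ✗
Unsatisfied: (0,0), (0,1), (0,2), (0,3), (0,4), (1,0), (1,1), (1,2), (1,3), (2,0), (2,1), (2,2), (3,3), (4,2), (4,3), (4,4), (5,0), (5,1), (5,2), (5,3), (6,1), (6,3) — 22 in total.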